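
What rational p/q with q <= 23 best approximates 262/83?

Expand x = 262/83 as a continued fraction with the Euclidean algorithm:
  262 = 3*83 + 13, so a_0 = 3.
  83 = 6*13 + 5, so a_1 = 6.
  13 = 2*5 + 3, so a_2 = 2.
  5 = 1*3 + 2, so a_3 = 1.
  3 = 1*2 + 1, so a_4 = 1.
  2 = 2*1 + 0, so a_5 = 2.
so x = [3; 6, 2, 1, 1, 2].
Convergents (p_i = a_i*p_{i-1} + p_{i-2}, q_i = a_i*q_{i-1} + q_{i-2} with p_{-2}=0, p_{-1}=1, q_{-2}=1, q_{-1}=0), until the denominator exceeds 23:
  i=0: a_0=3, p_0 = 3*1 + 0 = 3, q_0 = 3*0 + 1 = 1.
  i=1: a_1=6, p_1 = 6*3 + 1 = 19, q_1 = 6*1 + 0 = 6.
  i=2: a_2=2, p_2 = 2*19 + 3 = 41, q_2 = 2*6 + 1 = 13.
  i=3: a_3=1, p_3 = 1*41 + 19 = 60, q_3 = 1*13 + 6 = 19.
  i=4: a_4=1, p_4 = 1*60 + 41 = 101, q_4 = 1*19 + 13 = 32.
q_4 = 32 > 23, so the last convergent with denominator <= 23 is p_3/q_3 = 60/19.
The closest fraction with denominator <= 23 is either p_3/q_3 or the intermediate fraction (k*p_3 + p_2)/(k*q_3 + q_2) with the largest k >= 1 whose denominator stays <= 23; these approach x as k grows, and every other convergent or intermediate fraction in range is farther away.
Largest k: floor((23 - q_2)/q_3) = floor((23 - 13)/19) = 0.
Since k = 0, no intermediate fraction beyond p_3/q_3 has denominator <= 23, so the convergent 60/19 is the closest (its error is |262*19 - 60*83|/(83*19) = 2/1577).

60/19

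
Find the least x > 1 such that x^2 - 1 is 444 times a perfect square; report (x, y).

First expand sqrt(444) as a continued fraction. With x_i = (sqrt(444) + m_i)/d_i and (m_0, d_0) = (0, 1): a_0 = floor(sqrt(444)) = 21, since 21^2 = 441 <= 444 < 484 = 22^2.
Iterate m_{i+1} = d_i*a_i - m_i, d_{i+1} = (444 - m_{i+1}^2)/d_i, a_{i+1} = floor((a_0 + m_{i+1})/d_{i+1}):
  m_1 = 1*21 - 0 = 21, d_1 = (444 - 21^2)/1 = 3/1 = 3, a_1 = floor((21 + 21)/3) = 14.
  m_2 = 3*14 - 21 = 21, d_2 = (444 - 21^2)/3 = 3/3 = 1, a_2 = floor((21 + 21)/1) = 42.
  m_3 = 1*42 - 21 = 21, d_3 = (444 - 21^2)/1 = 3/1 = 3: (m_3, d_3) = (m_1, d_1) = (21, 3), so from here the quotients repeat a_1, a_2; the period length is 2.
So sqrt(444) = [21; (14, 42)] with period length k = 2.
k is even, so the fundamental solution of x^2 - 444y^2 = 1 is (p_{k-1}, q_{k-1}) = (p_1, q_1); compute convergents through index 1.
Convergents (p_i = a_i*p_{i-1} + p_{i-2}, q_i = a_i*q_{i-1} + q_{i-2} with p_{-2}=0, p_{-1}=1, q_{-2}=1, q_{-1}=0):
  i=0: a_0=21, p_0 = 21*1 + 0 = 21, q_0 = 21*0 + 1 = 1.
  i=1: a_1=14, p_1 = 14*21 + 1 = 295, q_1 = 14*1 + 0 = 14.
Check: 295^2 - 444*14^2 = 87025 - 87024 = 1, so (x, y) = (295, 14) solves the equation, and by the theorem it is the least positive solution.

(x, y) = (295, 14)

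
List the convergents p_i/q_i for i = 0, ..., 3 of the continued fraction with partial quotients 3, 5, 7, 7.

Using the convergent recurrence p_i = a_i*p_{i-1} + p_{i-2}, q_i = a_i*q_{i-1} + q_{i-2} with p_{-2}=0, p_{-1}=1, q_{-2}=1, q_{-1}=0:
  i=0: a_0=3, p_0 = 3*1 + 0 = 3, q_0 = 3*0 + 1 = 1.
  i=1: a_1=5, p_1 = 5*3 + 1 = 16, q_1 = 5*1 + 0 = 5.
  i=2: a_2=7, p_2 = 7*16 + 3 = 115, q_2 = 7*5 + 1 = 36.
  i=3: a_3=7, p_3 = 7*115 + 16 = 821, q_3 = 7*36 + 5 = 257.

3/1, 16/5, 115/36, 821/257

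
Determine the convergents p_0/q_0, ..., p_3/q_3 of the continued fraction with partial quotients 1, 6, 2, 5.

Using the convergent recurrence p_i = a_i*p_{i-1} + p_{i-2}, q_i = a_i*q_{i-1} + q_{i-2} with p_{-2}=0, p_{-1}=1, q_{-2}=1, q_{-1}=0:
  i=0: a_0=1, p_0 = 1*1 + 0 = 1, q_0 = 1*0 + 1 = 1.
  i=1: a_1=6, p_1 = 6*1 + 1 = 7, q_1 = 6*1 + 0 = 6.
  i=2: a_2=2, p_2 = 2*7 + 1 = 15, q_2 = 2*6 + 1 = 13.
  i=3: a_3=5, p_3 = 5*15 + 7 = 82, q_3 = 5*13 + 6 = 71.

1/1, 7/6, 15/13, 82/71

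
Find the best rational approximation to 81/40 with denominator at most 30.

Expand x = 81/40 as a continued fraction with the Euclidean algorithm:
  81 = 2*40 + 1, so a_0 = 2.
  40 = 40*1 + 0, so a_1 = 40.
so x = [2; 40].
Convergents (p_i = a_i*p_{i-1} + p_{i-2}, q_i = a_i*q_{i-1} + q_{i-2} with p_{-2}=0, p_{-1}=1, q_{-2}=1, q_{-1}=0), until the denominator exceeds 30:
  i=0: a_0=2, p_0 = 2*1 + 0 = 2, q_0 = 2*0 + 1 = 1.
  i=1: a_1=40, p_1 = 40*2 + 1 = 81, q_1 = 40*1 + 0 = 40.
q_1 = 40 > 30, so the last convergent with denominator <= 30 is p_0/q_0 = 2/1.
The closest fraction with denominator <= 30 is either p_0/q_0 or the intermediate fraction (k*p_0 + p_{-1})/(k*q_0 + q_{-1}) with the largest k >= 1 whose denominator stays <= 30; these approach x as k grows, and every other convergent or intermediate fraction in range is farther away.
Largest k: floor((30 - q_{-1})/q_0) = floor((30 - 0)/1) = 30 (using the seeds p_{-1} = 1, q_{-1} = 0).
That gives (30*2 + 1)/(30*1 + 0) = 61/30.
Compare the errors: |x - 2/1| = |81*1 - 2*40|/(40*1) = 1/40, and |x - 61/30| = |81*30 - 61*40|/(40*30) = 10/1200.
Cross-multiplying, 10*40 = 400 < 1200 = 1*1200, so 10/1200 is smaller: the intermediate fraction 61/30 is closer to x than 2/1.

61/30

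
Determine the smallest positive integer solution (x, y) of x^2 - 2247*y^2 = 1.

(x, y) = (18724, 395)

First expand sqrt(2247) as a continued fraction. With x_i = (sqrt(2247) + m_i)/d_i and (m_0, d_0) = (0, 1): a_0 = floor(sqrt(2247)) = 47, since 47^2 = 2209 <= 2247 < 2304 = 48^2.
Iterate m_{i+1} = d_i*a_i - m_i, d_{i+1} = (2247 - m_{i+1}^2)/d_i, a_{i+1} = floor((a_0 + m_{i+1})/d_{i+1}):
  m_1 = 1*47 - 0 = 47, d_1 = (2247 - 47^2)/1 = 38/1 = 38, a_1 = floor((47 + 47)/38) = 2.
  m_2 = 38*2 - 47 = 29, d_2 = (2247 - 29^2)/38 = 1406/38 = 37, a_2 = floor((47 + 29)/37) = 2.
  m_3 = 37*2 - 29 = 45, d_3 = (2247 - 45^2)/37 = 222/37 = 6, a_3 = floor((47 + 45)/6) = 15.
  m_4 = 6*15 - 45 = 45, d_4 = (2247 - 45^2)/6 = 222/6 = 37, a_4 = floor((47 + 45)/37) = 2.
  m_5 = 37*2 - 45 = 29, d_5 = (2247 - 29^2)/37 = 1406/37 = 38, a_5 = floor((47 + 29)/38) = 2.
  m_6 = 38*2 - 29 = 47, d_6 = (2247 - 47^2)/38 = 38/38 = 1, a_6 = floor((47 + 47)/1) = 94.
  m_7 = 1*94 - 47 = 47, d_7 = (2247 - 47^2)/1 = 38/1 = 38: (m_7, d_7) = (m_1, d_1) = (47, 38), so from here the quotients repeat a_1, ..., a_6; the period length is 6.
So sqrt(2247) = [47; (2, 2, 15, 2, 2, 94)] with period length k = 6.
k is even, so the fundamental solution of x^2 - 2247y^2 = 1 is (p_{k-1}, q_{k-1}) = (p_5, q_5); compute convergents through index 5.
Convergents (p_i = a_i*p_{i-1} + p_{i-2}, q_i = a_i*q_{i-1} + q_{i-2} with p_{-2}=0, p_{-1}=1, q_{-2}=1, q_{-1}=0):
  i=0: a_0=47, p_0 = 47*1 + 0 = 47, q_0 = 47*0 + 1 = 1.
  i=1: a_1=2, p_1 = 2*47 + 1 = 95, q_1 = 2*1 + 0 = 2.
  i=2: a_2=2, p_2 = 2*95 + 47 = 237, q_2 = 2*2 + 1 = 5.
  i=3: a_3=15, p_3 = 15*237 + 95 = 3650, q_3 = 15*5 + 2 = 77.
  i=4: a_4=2, p_4 = 2*3650 + 237 = 7537, q_4 = 2*77 + 5 = 159.
  i=5: a_5=2, p_5 = 2*7537 + 3650 = 18724, q_5 = 2*159 + 77 = 395.
Check: 18724^2 - 2247*395^2 = 350588176 - 350588175 = 1, so (x, y) = (18724, 395) solves the equation, and by the theorem it is the least positive solution.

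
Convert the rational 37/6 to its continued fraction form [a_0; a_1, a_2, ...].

[6; 6]

Run the Euclidean algorithm on 37 and 6; the successive quotients are the partial quotients a_0, a_1, ... (each step inverts the fractional part left over by the previous one):
  37 = 6*6 + 1, so a_0 = 6.
  6 = 6*1 + 0, so a_1 = 6.
The remainder reaches 0 after 2 divisions, so the expansion has 2 partial quotients, read off in order.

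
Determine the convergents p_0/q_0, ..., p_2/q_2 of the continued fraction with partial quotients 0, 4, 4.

0/1, 1/4, 4/17

Using the convergent recurrence p_i = a_i*p_{i-1} + p_{i-2}, q_i = a_i*q_{i-1} + q_{i-2} with p_{-2}=0, p_{-1}=1, q_{-2}=1, q_{-1}=0:
  i=0: a_0=0, p_0 = 0*1 + 0 = 0, q_0 = 0*0 + 1 = 1.
  i=1: a_1=4, p_1 = 4*0 + 1 = 1, q_1 = 4*1 + 0 = 4.
  i=2: a_2=4, p_2 = 4*1 + 0 = 4, q_2 = 4*4 + 1 = 17.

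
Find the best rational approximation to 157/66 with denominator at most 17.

19/8

Expand x = 157/66 as a continued fraction with the Euclidean algorithm:
  157 = 2*66 + 25, so a_0 = 2.
  66 = 2*25 + 16, so a_1 = 2.
  25 = 1*16 + 9, so a_2 = 1.
  16 = 1*9 + 7, so a_3 = 1.
  9 = 1*7 + 2, so a_4 = 1.
  7 = 3*2 + 1, so a_5 = 3.
  2 = 2*1 + 0, so a_6 = 2.
so x = [2; 2, 1, 1, 1, 3, 2].
Convergents (p_i = a_i*p_{i-1} + p_{i-2}, q_i = a_i*q_{i-1} + q_{i-2} with p_{-2}=0, p_{-1}=1, q_{-2}=1, q_{-1}=0), until the denominator exceeds 17:
  i=0: a_0=2, p_0 = 2*1 + 0 = 2, q_0 = 2*0 + 1 = 1.
  i=1: a_1=2, p_1 = 2*2 + 1 = 5, q_1 = 2*1 + 0 = 2.
  i=2: a_2=1, p_2 = 1*5 + 2 = 7, q_2 = 1*2 + 1 = 3.
  i=3: a_3=1, p_3 = 1*7 + 5 = 12, q_3 = 1*3 + 2 = 5.
  i=4: a_4=1, p_4 = 1*12 + 7 = 19, q_4 = 1*5 + 3 = 8.
  i=5: a_5=3, p_5 = 3*19 + 12 = 69, q_5 = 3*8 + 5 = 29.
q_5 = 29 > 17, so the last convergent with denominator <= 17 is p_4/q_4 = 19/8.
The closest fraction with denominator <= 17 is either p_4/q_4 or the intermediate fraction (k*p_4 + p_3)/(k*q_4 + q_3) with the largest k >= 1 whose denominator stays <= 17; these approach x as k grows, and every other convergent or intermediate fraction in range is farther away.
Largest k: floor((17 - q_3)/q_4) = floor((17 - 5)/8) = 1.
That gives (1*19 + 12)/(1*8 + 5) = 31/13.
Compare the errors: |x - 19/8| = |157*8 - 19*66|/(66*8) = 2/528, and |x - 31/13| = |157*13 - 31*66|/(66*13) = 5/858.
Cross-multiplying, 2*858 = 1716 < 2640 = 5*528, so 2/528 is smaller: the convergent 19/8 is closer to x than 31/13.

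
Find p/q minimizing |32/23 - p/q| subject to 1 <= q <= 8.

Expand x = 32/23 as a continued fraction with the Euclidean algorithm:
  32 = 1*23 + 9, so a_0 = 1.
  23 = 2*9 + 5, so a_1 = 2.
  9 = 1*5 + 4, so a_2 = 1.
  5 = 1*4 + 1, so a_3 = 1.
  4 = 4*1 + 0, so a_4 = 4.
so x = [1; 2, 1, 1, 4].
Convergents (p_i = a_i*p_{i-1} + p_{i-2}, q_i = a_i*q_{i-1} + q_{i-2} with p_{-2}=0, p_{-1}=1, q_{-2}=1, q_{-1}=0), until the denominator exceeds 8:
  i=0: a_0=1, p_0 = 1*1 + 0 = 1, q_0 = 1*0 + 1 = 1.
  i=1: a_1=2, p_1 = 2*1 + 1 = 3, q_1 = 2*1 + 0 = 2.
  i=2: a_2=1, p_2 = 1*3 + 1 = 4, q_2 = 1*2 + 1 = 3.
  i=3: a_3=1, p_3 = 1*4 + 3 = 7, q_3 = 1*3 + 2 = 5.
  i=4: a_4=4, p_4 = 4*7 + 4 = 32, q_4 = 4*5 + 3 = 23.
q_4 = 23 > 8, so the last convergent with denominator <= 8 is p_3/q_3 = 7/5.
The closest fraction with denominator <= 8 is either p_3/q_3 or the intermediate fraction (k*p_3 + p_2)/(k*q_3 + q_2) with the largest k >= 1 whose denominator stays <= 8; these approach x as k grows, and every other convergent or intermediate fraction in range is farther away.
Largest k: floor((8 - q_2)/q_3) = floor((8 - 3)/5) = 1.
That gives (1*7 + 4)/(1*5 + 3) = 11/8.
Compare the errors: |x - 7/5| = |32*5 - 7*23|/(23*5) = 1/115, and |x - 11/8| = |32*8 - 11*23|/(23*8) = 3/184.
Cross-multiplying, 1*184 = 184 < 345 = 3*115, so 1/115 is smaller: the convergent 7/5 is closer to x than 11/8.

7/5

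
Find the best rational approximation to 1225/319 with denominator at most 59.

Expand x = 1225/319 as a continued fraction with the Euclidean algorithm:
  1225 = 3*319 + 268, so a_0 = 3.
  319 = 1*268 + 51, so a_1 = 1.
  268 = 5*51 + 13, so a_2 = 5.
  51 = 3*13 + 12, so a_3 = 3.
  13 = 1*12 + 1, so a_4 = 1.
  12 = 12*1 + 0, so a_5 = 12.
so x = [3; 1, 5, 3, 1, 12].
Convergents (p_i = a_i*p_{i-1} + p_{i-2}, q_i = a_i*q_{i-1} + q_{i-2} with p_{-2}=0, p_{-1}=1, q_{-2}=1, q_{-1}=0), until the denominator exceeds 59:
  i=0: a_0=3, p_0 = 3*1 + 0 = 3, q_0 = 3*0 + 1 = 1.
  i=1: a_1=1, p_1 = 1*3 + 1 = 4, q_1 = 1*1 + 0 = 1.
  i=2: a_2=5, p_2 = 5*4 + 3 = 23, q_2 = 5*1 + 1 = 6.
  i=3: a_3=3, p_3 = 3*23 + 4 = 73, q_3 = 3*6 + 1 = 19.
  i=4: a_4=1, p_4 = 1*73 + 23 = 96, q_4 = 1*19 + 6 = 25.
  i=5: a_5=12, p_5 = 12*96 + 73 = 1225, q_5 = 12*25 + 19 = 319.
q_5 = 319 > 59, so the last convergent with denominator <= 59 is p_4/q_4 = 96/25.
The closest fraction with denominator <= 59 is either p_4/q_4 or the intermediate fraction (k*p_4 + p_3)/(k*q_4 + q_3) with the largest k >= 1 whose denominator stays <= 59; these approach x as k grows, and every other convergent or intermediate fraction in range is farther away.
Largest k: floor((59 - q_3)/q_4) = floor((59 - 19)/25) = 1.
That gives (1*96 + 73)/(1*25 + 19) = 169/44.
Compare the errors: |x - 96/25| = |1225*25 - 96*319|/(319*25) = 1/7975, and |x - 169/44| = |1225*44 - 169*319|/(319*44) = 11/14036.
Cross-multiplying, 1*14036 = 14036 < 87725 = 11*7975, so 1/7975 is smaller: the convergent 96/25 is closer to x than 169/44.

96/25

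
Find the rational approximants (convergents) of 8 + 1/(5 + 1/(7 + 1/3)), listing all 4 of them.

Using the convergent recurrence p_i = a_i*p_{i-1} + p_{i-2}, q_i = a_i*q_{i-1} + q_{i-2} with p_{-2}=0, p_{-1}=1, q_{-2}=1, q_{-1}=0:
  i=0: a_0=8, p_0 = 8*1 + 0 = 8, q_0 = 8*0 + 1 = 1.
  i=1: a_1=5, p_1 = 5*8 + 1 = 41, q_1 = 5*1 + 0 = 5.
  i=2: a_2=7, p_2 = 7*41 + 8 = 295, q_2 = 7*5 + 1 = 36.
  i=3: a_3=3, p_3 = 3*295 + 41 = 926, q_3 = 3*36 + 5 = 113.

8/1, 41/5, 295/36, 926/113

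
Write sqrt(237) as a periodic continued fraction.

[15; (2, 1, 1, 7, 10, 7, 1, 1, 2, 30)]

Write x_i = (sqrt(237) + m_i)/d_i with (m_0, d_0) = (0, 1). a_0 = floor(sqrt(237)) = 15, since 15^2 = 225 <= 237 < 256 = 16^2.
Iterate m_{i+1} = d_i*a_i - m_i, d_{i+1} = (237 - m_{i+1}^2)/d_i, a_{i+1} = floor((a_0 + m_{i+1})/d_{i+1}):
  m_1 = 1*15 - 0 = 15, d_1 = (237 - 15^2)/1 = 12/1 = 12, a_1 = floor((15 + 15)/12) = 2.
  m_2 = 12*2 - 15 = 9, d_2 = (237 - 9^2)/12 = 156/12 = 13, a_2 = floor((15 + 9)/13) = 1.
  m_3 = 13*1 - 9 = 4, d_3 = (237 - 4^2)/13 = 221/13 = 17, a_3 = floor((15 + 4)/17) = 1.
  m_4 = 17*1 - 4 = 13, d_4 = (237 - 13^2)/17 = 68/17 = 4, a_4 = floor((15 + 13)/4) = 7.
  m_5 = 4*7 - 13 = 15, d_5 = (237 - 15^2)/4 = 12/4 = 3, a_5 = floor((15 + 15)/3) = 10.
  m_6 = 3*10 - 15 = 15, d_6 = (237 - 15^2)/3 = 12/3 = 4, a_6 = floor((15 + 15)/4) = 7.
  m_7 = 4*7 - 15 = 13, d_7 = (237 - 13^2)/4 = 68/4 = 17, a_7 = floor((15 + 13)/17) = 1.
  m_8 = 17*1 - 13 = 4, d_8 = (237 - 4^2)/17 = 221/17 = 13, a_8 = floor((15 + 4)/13) = 1.
  m_9 = 13*1 - 4 = 9, d_9 = (237 - 9^2)/13 = 156/13 = 12, a_9 = floor((15 + 9)/12) = 2.
  m_10 = 12*2 - 9 = 15, d_10 = (237 - 15^2)/12 = 12/12 = 1, a_10 = floor((15 + 15)/1) = 30.
  m_11 = 1*30 - 15 = 15, d_11 = (237 - 15^2)/1 = 12/1 = 12: (m_11, d_11) = (m_1, d_1) = (15, 12), so from here the quotients repeat a_1, ..., a_10; the period length is 10.
Hence the expansion of sqrt(237) is a_0 = 15 followed by the repeating block 2, 1, 1, 7, 10, 7, 1, 1, 2, 30 (period 10).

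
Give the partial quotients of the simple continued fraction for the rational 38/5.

Run the Euclidean algorithm on 38 and 5; the successive quotients are the partial quotients a_0, a_1, ... (each step inverts the fractional part left over by the previous one):
  38 = 7*5 + 3, so a_0 = 7.
  5 = 1*3 + 2, so a_1 = 1.
  3 = 1*2 + 1, so a_2 = 1.
  2 = 2*1 + 0, so a_3 = 2.
The remainder reaches 0 after 4 divisions, so the expansion has 4 partial quotients, read off in order.

[7; 1, 1, 2]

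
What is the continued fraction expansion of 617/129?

Run the Euclidean algorithm on 617 and 129; the successive quotients are the partial quotients a_0, a_1, ... (each step inverts the fractional part left over by the previous one):
  617 = 4*129 + 101, so a_0 = 4.
  129 = 1*101 + 28, so a_1 = 1.
  101 = 3*28 + 17, so a_2 = 3.
  28 = 1*17 + 11, so a_3 = 1.
  17 = 1*11 + 6, so a_4 = 1.
  11 = 1*6 + 5, so a_5 = 1.
  6 = 1*5 + 1, so a_6 = 1.
  5 = 5*1 + 0, so a_7 = 5.
The remainder reaches 0 after 8 divisions, so the expansion has 8 partial quotients, read off in order.

[4; 1, 3, 1, 1, 1, 1, 5]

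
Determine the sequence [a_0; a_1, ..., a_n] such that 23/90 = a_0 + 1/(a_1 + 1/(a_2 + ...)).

[0; 3, 1, 10, 2]

Run the Euclidean algorithm on 23 and 90; the successive quotients are the partial quotients a_0, a_1, ... (each step inverts the fractional part left over by the previous one):
  23 = 0*90 + 23, so a_0 = 0.
  90 = 3*23 + 21, so a_1 = 3.
  23 = 1*21 + 2, so a_2 = 1.
  21 = 10*2 + 1, so a_3 = 10.
  2 = 2*1 + 0, so a_4 = 2.
The remainder reaches 0 after 5 divisions, so the expansion has 5 partial quotients, read off in order.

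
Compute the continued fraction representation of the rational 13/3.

Run the Euclidean algorithm on 13 and 3; the successive quotients are the partial quotients a_0, a_1, ... (each step inverts the fractional part left over by the previous one):
  13 = 4*3 + 1, so a_0 = 4.
  3 = 3*1 + 0, so a_1 = 3.
The remainder reaches 0 after 2 divisions, so the expansion has 2 partial quotients, read off in order.

[4; 3]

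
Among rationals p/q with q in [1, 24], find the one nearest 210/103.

Expand x = 210/103 as a continued fraction with the Euclidean algorithm:
  210 = 2*103 + 4, so a_0 = 2.
  103 = 25*4 + 3, so a_1 = 25.
  4 = 1*3 + 1, so a_2 = 1.
  3 = 3*1 + 0, so a_3 = 3.
so x = [2; 25, 1, 3].
Convergents (p_i = a_i*p_{i-1} + p_{i-2}, q_i = a_i*q_{i-1} + q_{i-2} with p_{-2}=0, p_{-1}=1, q_{-2}=1, q_{-1}=0), until the denominator exceeds 24:
  i=0: a_0=2, p_0 = 2*1 + 0 = 2, q_0 = 2*0 + 1 = 1.
  i=1: a_1=25, p_1 = 25*2 + 1 = 51, q_1 = 25*1 + 0 = 25.
q_1 = 25 > 24, so the last convergent with denominator <= 24 is p_0/q_0 = 2/1.
The closest fraction with denominator <= 24 is either p_0/q_0 or the intermediate fraction (k*p_0 + p_{-1})/(k*q_0 + q_{-1}) with the largest k >= 1 whose denominator stays <= 24; these approach x as k grows, and every other convergent or intermediate fraction in range is farther away.
Largest k: floor((24 - q_{-1})/q_0) = floor((24 - 0)/1) = 24 (using the seeds p_{-1} = 1, q_{-1} = 0).
That gives (24*2 + 1)/(24*1 + 0) = 49/24.
Compare the errors: |x - 2/1| = |210*1 - 2*103|/(103*1) = 4/103, and |x - 49/24| = |210*24 - 49*103|/(103*24) = 7/2472.
Cross-multiplying, 7*103 = 721 < 9888 = 4*2472, so 7/2472 is smaller: the intermediate fraction 49/24 is closer to x than 2/1.

49/24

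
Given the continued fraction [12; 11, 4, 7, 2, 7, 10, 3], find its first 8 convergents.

12/1, 133/11, 544/45, 3941/326, 8426/697, 62923/5205, 637656/52747, 1975891/163446

Using the convergent recurrence p_i = a_i*p_{i-1} + p_{i-2}, q_i = a_i*q_{i-1} + q_{i-2} with p_{-2}=0, p_{-1}=1, q_{-2}=1, q_{-1}=0:
  i=0: a_0=12, p_0 = 12*1 + 0 = 12, q_0 = 12*0 + 1 = 1.
  i=1: a_1=11, p_1 = 11*12 + 1 = 133, q_1 = 11*1 + 0 = 11.
  i=2: a_2=4, p_2 = 4*133 + 12 = 544, q_2 = 4*11 + 1 = 45.
  i=3: a_3=7, p_3 = 7*544 + 133 = 3941, q_3 = 7*45 + 11 = 326.
  i=4: a_4=2, p_4 = 2*3941 + 544 = 8426, q_4 = 2*326 + 45 = 697.
  i=5: a_5=7, p_5 = 7*8426 + 3941 = 62923, q_5 = 7*697 + 326 = 5205.
  i=6: a_6=10, p_6 = 10*62923 + 8426 = 637656, q_6 = 10*5205 + 697 = 52747.
  i=7: a_7=3, p_7 = 3*637656 + 62923 = 1975891, q_7 = 3*52747 + 5205 = 163446.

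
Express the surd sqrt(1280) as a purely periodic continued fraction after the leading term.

[35; (1, 3, 2, 17, 2, 3, 1, 70)]

Write x_i = (sqrt(1280) + m_i)/d_i with (m_0, d_0) = (0, 1). a_0 = floor(sqrt(1280)) = 35, since 35^2 = 1225 <= 1280 < 1296 = 36^2.
Iterate m_{i+1} = d_i*a_i - m_i, d_{i+1} = (1280 - m_{i+1}^2)/d_i, a_{i+1} = floor((a_0 + m_{i+1})/d_{i+1}):
  m_1 = 1*35 - 0 = 35, d_1 = (1280 - 35^2)/1 = 55/1 = 55, a_1 = floor((35 + 35)/55) = 1.
  m_2 = 55*1 - 35 = 20, d_2 = (1280 - 20^2)/55 = 880/55 = 16, a_2 = floor((35 + 20)/16) = 3.
  m_3 = 16*3 - 20 = 28, d_3 = (1280 - 28^2)/16 = 496/16 = 31, a_3 = floor((35 + 28)/31) = 2.
  m_4 = 31*2 - 28 = 34, d_4 = (1280 - 34^2)/31 = 124/31 = 4, a_4 = floor((35 + 34)/4) = 17.
  m_5 = 4*17 - 34 = 34, d_5 = (1280 - 34^2)/4 = 124/4 = 31, a_5 = floor((35 + 34)/31) = 2.
  m_6 = 31*2 - 34 = 28, d_6 = (1280 - 28^2)/31 = 496/31 = 16, a_6 = floor((35 + 28)/16) = 3.
  m_7 = 16*3 - 28 = 20, d_7 = (1280 - 20^2)/16 = 880/16 = 55, a_7 = floor((35 + 20)/55) = 1.
  m_8 = 55*1 - 20 = 35, d_8 = (1280 - 35^2)/55 = 55/55 = 1, a_8 = floor((35 + 35)/1) = 70.
  m_9 = 1*70 - 35 = 35, d_9 = (1280 - 35^2)/1 = 55/1 = 55: (m_9, d_9) = (m_1, d_1) = (35, 55), so from here the quotients repeat a_1, ..., a_8; the period length is 8.
Hence the expansion of sqrt(1280) is a_0 = 35 followed by the repeating block 1, 3, 2, 17, 2, 3, 1, 70 (period 8).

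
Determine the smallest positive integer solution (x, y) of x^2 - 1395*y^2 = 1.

(x, y) = (124001, 3320)

First expand sqrt(1395) as a continued fraction. With x_i = (sqrt(1395) + m_i)/d_i and (m_0, d_0) = (0, 1): a_0 = floor(sqrt(1395)) = 37, since 37^2 = 1369 <= 1395 < 1444 = 38^2.
Iterate m_{i+1} = d_i*a_i - m_i, d_{i+1} = (1395 - m_{i+1}^2)/d_i, a_{i+1} = floor((a_0 + m_{i+1})/d_{i+1}):
  m_1 = 1*37 - 0 = 37, d_1 = (1395 - 37^2)/1 = 26/1 = 26, a_1 = floor((37 + 37)/26) = 2.
  m_2 = 26*2 - 37 = 15, d_2 = (1395 - 15^2)/26 = 1170/26 = 45, a_2 = floor((37 + 15)/45) = 1.
  m_3 = 45*1 - 15 = 30, d_3 = (1395 - 30^2)/45 = 495/45 = 11, a_3 = floor((37 + 30)/11) = 6.
  m_4 = 11*6 - 30 = 36, d_4 = (1395 - 36^2)/11 = 99/11 = 9, a_4 = floor((37 + 36)/9) = 8.
  m_5 = 9*8 - 36 = 36, d_5 = (1395 - 36^2)/9 = 99/9 = 11, a_5 = floor((37 + 36)/11) = 6.
  m_6 = 11*6 - 36 = 30, d_6 = (1395 - 30^2)/11 = 495/11 = 45, a_6 = floor((37 + 30)/45) = 1.
  m_7 = 45*1 - 30 = 15, d_7 = (1395 - 15^2)/45 = 1170/45 = 26, a_7 = floor((37 + 15)/26) = 2.
  m_8 = 26*2 - 15 = 37, d_8 = (1395 - 37^2)/26 = 26/26 = 1, a_8 = floor((37 + 37)/1) = 74.
  m_9 = 1*74 - 37 = 37, d_9 = (1395 - 37^2)/1 = 26/1 = 26: (m_9, d_9) = (m_1, d_1) = (37, 26), so from here the quotients repeat a_1, ..., a_8; the period length is 8.
So sqrt(1395) = [37; (2, 1, 6, 8, 6, 1, 2, 74)] with period length k = 8.
k is even, so the fundamental solution of x^2 - 1395y^2 = 1 is (p_{k-1}, q_{k-1}) = (p_7, q_7); compute convergents through index 7.
Convergents (p_i = a_i*p_{i-1} + p_{i-2}, q_i = a_i*q_{i-1} + q_{i-2} with p_{-2}=0, p_{-1}=1, q_{-2}=1, q_{-1}=0):
  i=0: a_0=37, p_0 = 37*1 + 0 = 37, q_0 = 37*0 + 1 = 1.
  i=1: a_1=2, p_1 = 2*37 + 1 = 75, q_1 = 2*1 + 0 = 2.
  i=2: a_2=1, p_2 = 1*75 + 37 = 112, q_2 = 1*2 + 1 = 3.
  i=3: a_3=6, p_3 = 6*112 + 75 = 747, q_3 = 6*3 + 2 = 20.
  i=4: a_4=8, p_4 = 8*747 + 112 = 6088, q_4 = 8*20 + 3 = 163.
  i=5: a_5=6, p_5 = 6*6088 + 747 = 37275, q_5 = 6*163 + 20 = 998.
  i=6: a_6=1, p_6 = 1*37275 + 6088 = 43363, q_6 = 1*998 + 163 = 1161.
  i=7: a_7=2, p_7 = 2*43363 + 37275 = 124001, q_7 = 2*1161 + 998 = 3320.
Check: 124001^2 - 1395*3320^2 = 15376248001 - 15376248000 = 1, so (x, y) = (124001, 3320) solves the equation, and by the theorem it is the least positive solution.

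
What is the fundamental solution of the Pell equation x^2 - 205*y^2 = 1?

(x, y) = (39689, 2772)

First expand sqrt(205) as a continued fraction. With x_i = (sqrt(205) + m_i)/d_i and (m_0, d_0) = (0, 1): a_0 = floor(sqrt(205)) = 14, since 14^2 = 196 <= 205 < 225 = 15^2.
Iterate m_{i+1} = d_i*a_i - m_i, d_{i+1} = (205 - m_{i+1}^2)/d_i, a_{i+1} = floor((a_0 + m_{i+1})/d_{i+1}):
  m_1 = 1*14 - 0 = 14, d_1 = (205 - 14^2)/1 = 9/1 = 9, a_1 = floor((14 + 14)/9) = 3.
  m_2 = 9*3 - 14 = 13, d_2 = (205 - 13^2)/9 = 36/9 = 4, a_2 = floor((14 + 13)/4) = 6.
  m_3 = 4*6 - 13 = 11, d_3 = (205 - 11^2)/4 = 84/4 = 21, a_3 = floor((14 + 11)/21) = 1.
  m_4 = 21*1 - 11 = 10, d_4 = (205 - 10^2)/21 = 105/21 = 5, a_4 = floor((14 + 10)/5) = 4.
  m_5 = 5*4 - 10 = 10, d_5 = (205 - 10^2)/5 = 105/5 = 21, a_5 = floor((14 + 10)/21) = 1.
  m_6 = 21*1 - 10 = 11, d_6 = (205 - 11^2)/21 = 84/21 = 4, a_6 = floor((14 + 11)/4) = 6.
  m_7 = 4*6 - 11 = 13, d_7 = (205 - 13^2)/4 = 36/4 = 9, a_7 = floor((14 + 13)/9) = 3.
  m_8 = 9*3 - 13 = 14, d_8 = (205 - 14^2)/9 = 9/9 = 1, a_8 = floor((14 + 14)/1) = 28.
  m_9 = 1*28 - 14 = 14, d_9 = (205 - 14^2)/1 = 9/1 = 9: (m_9, d_9) = (m_1, d_1) = (14, 9), so from here the quotients repeat a_1, ..., a_8; the period length is 8.
So sqrt(205) = [14; (3, 6, 1, 4, 1, 6, 3, 28)] with period length k = 8.
k is even, so the fundamental solution of x^2 - 205y^2 = 1 is (p_{k-1}, q_{k-1}) = (p_7, q_7); compute convergents through index 7.
Convergents (p_i = a_i*p_{i-1} + p_{i-2}, q_i = a_i*q_{i-1} + q_{i-2} with p_{-2}=0, p_{-1}=1, q_{-2}=1, q_{-1}=0):
  i=0: a_0=14, p_0 = 14*1 + 0 = 14, q_0 = 14*0 + 1 = 1.
  i=1: a_1=3, p_1 = 3*14 + 1 = 43, q_1 = 3*1 + 0 = 3.
  i=2: a_2=6, p_2 = 6*43 + 14 = 272, q_2 = 6*3 + 1 = 19.
  i=3: a_3=1, p_3 = 1*272 + 43 = 315, q_3 = 1*19 + 3 = 22.
  i=4: a_4=4, p_4 = 4*315 + 272 = 1532, q_4 = 4*22 + 19 = 107.
  i=5: a_5=1, p_5 = 1*1532 + 315 = 1847, q_5 = 1*107 + 22 = 129.
  i=6: a_6=6, p_6 = 6*1847 + 1532 = 12614, q_6 = 6*129 + 107 = 881.
  i=7: a_7=3, p_7 = 3*12614 + 1847 = 39689, q_7 = 3*881 + 129 = 2772.
Check: 39689^2 - 205*2772^2 = 1575216721 - 1575216720 = 1, so (x, y) = (39689, 2772) solves the equation, and by the theorem it is the least positive solution.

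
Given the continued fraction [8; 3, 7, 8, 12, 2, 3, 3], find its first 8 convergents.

8/1, 25/3, 183/22, 1489/179, 18051/2170, 37591/4519, 130824/15727, 430063/51700

Using the convergent recurrence p_i = a_i*p_{i-1} + p_{i-2}, q_i = a_i*q_{i-1} + q_{i-2} with p_{-2}=0, p_{-1}=1, q_{-2}=1, q_{-1}=0:
  i=0: a_0=8, p_0 = 8*1 + 0 = 8, q_0 = 8*0 + 1 = 1.
  i=1: a_1=3, p_1 = 3*8 + 1 = 25, q_1 = 3*1 + 0 = 3.
  i=2: a_2=7, p_2 = 7*25 + 8 = 183, q_2 = 7*3 + 1 = 22.
  i=3: a_3=8, p_3 = 8*183 + 25 = 1489, q_3 = 8*22 + 3 = 179.
  i=4: a_4=12, p_4 = 12*1489 + 183 = 18051, q_4 = 12*179 + 22 = 2170.
  i=5: a_5=2, p_5 = 2*18051 + 1489 = 37591, q_5 = 2*2170 + 179 = 4519.
  i=6: a_6=3, p_6 = 3*37591 + 18051 = 130824, q_6 = 3*4519 + 2170 = 15727.
  i=7: a_7=3, p_7 = 3*130824 + 37591 = 430063, q_7 = 3*15727 + 4519 = 51700.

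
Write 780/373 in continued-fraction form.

Run the Euclidean algorithm on 780 and 373; the successive quotients are the partial quotients a_0, a_1, ... (each step inverts the fractional part left over by the previous one):
  780 = 2*373 + 34, so a_0 = 2.
  373 = 10*34 + 33, so a_1 = 10.
  34 = 1*33 + 1, so a_2 = 1.
  33 = 33*1 + 0, so a_3 = 33.
The remainder reaches 0 after 4 divisions, so the expansion has 4 partial quotients, read off in order.

[2; 10, 1, 33]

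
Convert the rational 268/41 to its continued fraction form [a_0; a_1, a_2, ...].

[6; 1, 1, 6, 3]

Run the Euclidean algorithm on 268 and 41; the successive quotients are the partial quotients a_0, a_1, ... (each step inverts the fractional part left over by the previous one):
  268 = 6*41 + 22, so a_0 = 6.
  41 = 1*22 + 19, so a_1 = 1.
  22 = 1*19 + 3, so a_2 = 1.
  19 = 6*3 + 1, so a_3 = 6.
  3 = 3*1 + 0, so a_4 = 3.
The remainder reaches 0 after 5 divisions, so the expansion has 5 partial quotients, read off in order.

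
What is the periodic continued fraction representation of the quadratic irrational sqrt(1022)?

[31; (1, 30, 1, 62)]

Write x_i = (sqrt(1022) + m_i)/d_i with (m_0, d_0) = (0, 1). a_0 = floor(sqrt(1022)) = 31, since 31^2 = 961 <= 1022 < 1024 = 32^2.
Iterate m_{i+1} = d_i*a_i - m_i, d_{i+1} = (1022 - m_{i+1}^2)/d_i, a_{i+1} = floor((a_0 + m_{i+1})/d_{i+1}):
  m_1 = 1*31 - 0 = 31, d_1 = (1022 - 31^2)/1 = 61/1 = 61, a_1 = floor((31 + 31)/61) = 1.
  m_2 = 61*1 - 31 = 30, d_2 = (1022 - 30^2)/61 = 122/61 = 2, a_2 = floor((31 + 30)/2) = 30.
  m_3 = 2*30 - 30 = 30, d_3 = (1022 - 30^2)/2 = 122/2 = 61, a_3 = floor((31 + 30)/61) = 1.
  m_4 = 61*1 - 30 = 31, d_4 = (1022 - 31^2)/61 = 61/61 = 1, a_4 = floor((31 + 31)/1) = 62.
  m_5 = 1*62 - 31 = 31, d_5 = (1022 - 31^2)/1 = 61/1 = 61: (m_5, d_5) = (m_1, d_1) = (31, 61), so from here the quotients repeat a_1, ..., a_4; the period length is 4.
Hence the expansion of sqrt(1022) is a_0 = 31 followed by the repeating block 1, 30, 1, 62 (period 4).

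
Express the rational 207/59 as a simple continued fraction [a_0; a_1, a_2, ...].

Run the Euclidean algorithm on 207 and 59; the successive quotients are the partial quotients a_0, a_1, ... (each step inverts the fractional part left over by the previous one):
  207 = 3*59 + 30, so a_0 = 3.
  59 = 1*30 + 29, so a_1 = 1.
  30 = 1*29 + 1, so a_2 = 1.
  29 = 29*1 + 0, so a_3 = 29.
The remainder reaches 0 after 4 divisions, so the expansion has 4 partial quotients, read off in order.

[3; 1, 1, 29]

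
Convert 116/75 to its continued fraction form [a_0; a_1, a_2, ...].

[1; 1, 1, 4, 1, 6]

Run the Euclidean algorithm on 116 and 75; the successive quotients are the partial quotients a_0, a_1, ... (each step inverts the fractional part left over by the previous one):
  116 = 1*75 + 41, so a_0 = 1.
  75 = 1*41 + 34, so a_1 = 1.
  41 = 1*34 + 7, so a_2 = 1.
  34 = 4*7 + 6, so a_3 = 4.
  7 = 1*6 + 1, so a_4 = 1.
  6 = 6*1 + 0, so a_5 = 6.
The remainder reaches 0 after 6 divisions, so the expansion has 6 partial quotients, read off in order.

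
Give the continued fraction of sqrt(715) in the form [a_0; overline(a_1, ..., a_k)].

[26; overline(1, 2, 1, 5, 5, 5, 1, 2, 1, 52)]

Write x_i = (sqrt(715) + m_i)/d_i with (m_0, d_0) = (0, 1). a_0 = floor(sqrt(715)) = 26, since 26^2 = 676 <= 715 < 729 = 27^2.
Iterate m_{i+1} = d_i*a_i - m_i, d_{i+1} = (715 - m_{i+1}^2)/d_i, a_{i+1} = floor((a_0 + m_{i+1})/d_{i+1}):
  m_1 = 1*26 - 0 = 26, d_1 = (715 - 26^2)/1 = 39/1 = 39, a_1 = floor((26 + 26)/39) = 1.
  m_2 = 39*1 - 26 = 13, d_2 = (715 - 13^2)/39 = 546/39 = 14, a_2 = floor((26 + 13)/14) = 2.
  m_3 = 14*2 - 13 = 15, d_3 = (715 - 15^2)/14 = 490/14 = 35, a_3 = floor((26 + 15)/35) = 1.
  m_4 = 35*1 - 15 = 20, d_4 = (715 - 20^2)/35 = 315/35 = 9, a_4 = floor((26 + 20)/9) = 5.
  m_5 = 9*5 - 20 = 25, d_5 = (715 - 25^2)/9 = 90/9 = 10, a_5 = floor((26 + 25)/10) = 5.
  m_6 = 10*5 - 25 = 25, d_6 = (715 - 25^2)/10 = 90/10 = 9, a_6 = floor((26 + 25)/9) = 5.
  m_7 = 9*5 - 25 = 20, d_7 = (715 - 20^2)/9 = 315/9 = 35, a_7 = floor((26 + 20)/35) = 1.
  m_8 = 35*1 - 20 = 15, d_8 = (715 - 15^2)/35 = 490/35 = 14, a_8 = floor((26 + 15)/14) = 2.
  m_9 = 14*2 - 15 = 13, d_9 = (715 - 13^2)/14 = 546/14 = 39, a_9 = floor((26 + 13)/39) = 1.
  m_10 = 39*1 - 13 = 26, d_10 = (715 - 26^2)/39 = 39/39 = 1, a_10 = floor((26 + 26)/1) = 52.
  m_11 = 1*52 - 26 = 26, d_11 = (715 - 26^2)/1 = 39/1 = 39: (m_11, d_11) = (m_1, d_1) = (26, 39), so from here the quotients repeat a_1, ..., a_10; the period length is 10.
Hence the expansion of sqrt(715) is a_0 = 26 followed by the repeating block 1, 2, 1, 5, 5, 5, 1, 2, 1, 52 (period 10).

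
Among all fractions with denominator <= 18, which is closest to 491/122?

4/1

Expand x = 491/122 as a continued fraction with the Euclidean algorithm:
  491 = 4*122 + 3, so a_0 = 4.
  122 = 40*3 + 2, so a_1 = 40.
  3 = 1*2 + 1, so a_2 = 1.
  2 = 2*1 + 0, so a_3 = 2.
so x = [4; 40, 1, 2].
Convergents (p_i = a_i*p_{i-1} + p_{i-2}, q_i = a_i*q_{i-1} + q_{i-2} with p_{-2}=0, p_{-1}=1, q_{-2}=1, q_{-1}=0), until the denominator exceeds 18:
  i=0: a_0=4, p_0 = 4*1 + 0 = 4, q_0 = 4*0 + 1 = 1.
  i=1: a_1=40, p_1 = 40*4 + 1 = 161, q_1 = 40*1 + 0 = 40.
q_1 = 40 > 18, so the last convergent with denominator <= 18 is p_0/q_0 = 4/1.
The closest fraction with denominator <= 18 is either p_0/q_0 or the intermediate fraction (k*p_0 + p_{-1})/(k*q_0 + q_{-1}) with the largest k >= 1 whose denominator stays <= 18; these approach x as k grows, and every other convergent or intermediate fraction in range is farther away.
Largest k: floor((18 - q_{-1})/q_0) = floor((18 - 0)/1) = 18 (using the seeds p_{-1} = 1, q_{-1} = 0).
That gives (18*4 + 1)/(18*1 + 0) = 73/18.
Compare the errors: |x - 4/1| = |491*1 - 4*122|/(122*1) = 3/122, and |x - 73/18| = |491*18 - 73*122|/(122*18) = 68/2196.
Cross-multiplying, 3*2196 = 6588 < 8296 = 68*122, so 3/122 is smaller: the convergent 4/1 is closer to x than 73/18.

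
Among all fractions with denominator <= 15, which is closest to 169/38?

40/9

Expand x = 169/38 as a continued fraction with the Euclidean algorithm:
  169 = 4*38 + 17, so a_0 = 4.
  38 = 2*17 + 4, so a_1 = 2.
  17 = 4*4 + 1, so a_2 = 4.
  4 = 4*1 + 0, so a_3 = 4.
so x = [4; 2, 4, 4].
Convergents (p_i = a_i*p_{i-1} + p_{i-2}, q_i = a_i*q_{i-1} + q_{i-2} with p_{-2}=0, p_{-1}=1, q_{-2}=1, q_{-1}=0), until the denominator exceeds 15:
  i=0: a_0=4, p_0 = 4*1 + 0 = 4, q_0 = 4*0 + 1 = 1.
  i=1: a_1=2, p_1 = 2*4 + 1 = 9, q_1 = 2*1 + 0 = 2.
  i=2: a_2=4, p_2 = 4*9 + 4 = 40, q_2 = 4*2 + 1 = 9.
  i=3: a_3=4, p_3 = 4*40 + 9 = 169, q_3 = 4*9 + 2 = 38.
q_3 = 38 > 15, so the last convergent with denominator <= 15 is p_2/q_2 = 40/9.
The closest fraction with denominator <= 15 is either p_2/q_2 or the intermediate fraction (k*p_2 + p_1)/(k*q_2 + q_1) with the largest k >= 1 whose denominator stays <= 15; these approach x as k grows, and every other convergent or intermediate fraction in range is farther away.
Largest k: floor((15 - q_1)/q_2) = floor((15 - 2)/9) = 1.
That gives (1*40 + 9)/(1*9 + 2) = 49/11.
Compare the errors: |x - 40/9| = |169*9 - 40*38|/(38*9) = 1/342, and |x - 49/11| = |169*11 - 49*38|/(38*11) = 3/418.
Cross-multiplying, 1*418 = 418 < 1026 = 3*342, so 1/342 is smaller: the convergent 40/9 is closer to x than 49/11.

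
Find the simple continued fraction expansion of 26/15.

Run the Euclidean algorithm on 26 and 15; the successive quotients are the partial quotients a_0, a_1, ... (each step inverts the fractional part left over by the previous one):
  26 = 1*15 + 11, so a_0 = 1.
  15 = 1*11 + 4, so a_1 = 1.
  11 = 2*4 + 3, so a_2 = 2.
  4 = 1*3 + 1, so a_3 = 1.
  3 = 3*1 + 0, so a_4 = 3.
The remainder reaches 0 after 5 divisions, so the expansion has 5 partial quotients, read off in order.

[1; 1, 2, 1, 3]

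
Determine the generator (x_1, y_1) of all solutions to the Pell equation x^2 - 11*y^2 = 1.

(x, y) = (10, 3)

First expand sqrt(11) as a continued fraction. With x_i = (sqrt(11) + m_i)/d_i and (m_0, d_0) = (0, 1): a_0 = floor(sqrt(11)) = 3, since 3^2 = 9 <= 11 < 16 = 4^2.
Iterate m_{i+1} = d_i*a_i - m_i, d_{i+1} = (11 - m_{i+1}^2)/d_i, a_{i+1} = floor((a_0 + m_{i+1})/d_{i+1}):
  m_1 = 1*3 - 0 = 3, d_1 = (11 - 3^2)/1 = 2/1 = 2, a_1 = floor((3 + 3)/2) = 3.
  m_2 = 2*3 - 3 = 3, d_2 = (11 - 3^2)/2 = 2/2 = 1, a_2 = floor((3 + 3)/1) = 6.
  m_3 = 1*6 - 3 = 3, d_3 = (11 - 3^2)/1 = 2/1 = 2: (m_3, d_3) = (m_1, d_1) = (3, 2), so from here the quotients repeat a_1, a_2; the period length is 2.
So sqrt(11) = [3; (3, 6)] with period length k = 2.
k is even, so the fundamental solution of x^2 - 11y^2 = 1 is (p_{k-1}, q_{k-1}) = (p_1, q_1); compute convergents through index 1.
Convergents (p_i = a_i*p_{i-1} + p_{i-2}, q_i = a_i*q_{i-1} + q_{i-2} with p_{-2}=0, p_{-1}=1, q_{-2}=1, q_{-1}=0):
  i=0: a_0=3, p_0 = 3*1 + 0 = 3, q_0 = 3*0 + 1 = 1.
  i=1: a_1=3, p_1 = 3*3 + 1 = 10, q_1 = 3*1 + 0 = 3.
Check: 10^2 - 11*3^2 = 100 - 99 = 1, so (x, y) = (10, 3) solves the equation, and by the theorem it is the least positive solution.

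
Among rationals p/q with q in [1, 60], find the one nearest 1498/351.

239/56

Expand x = 1498/351 as a continued fraction with the Euclidean algorithm:
  1498 = 4*351 + 94, so a_0 = 4.
  351 = 3*94 + 69, so a_1 = 3.
  94 = 1*69 + 25, so a_2 = 1.
  69 = 2*25 + 19, so a_3 = 2.
  25 = 1*19 + 6, so a_4 = 1.
  19 = 3*6 + 1, so a_5 = 3.
  6 = 6*1 + 0, so a_6 = 6.
so x = [4; 3, 1, 2, 1, 3, 6].
Convergents (p_i = a_i*p_{i-1} + p_{i-2}, q_i = a_i*q_{i-1} + q_{i-2} with p_{-2}=0, p_{-1}=1, q_{-2}=1, q_{-1}=0), until the denominator exceeds 60:
  i=0: a_0=4, p_0 = 4*1 + 0 = 4, q_0 = 4*0 + 1 = 1.
  i=1: a_1=3, p_1 = 3*4 + 1 = 13, q_1 = 3*1 + 0 = 3.
  i=2: a_2=1, p_2 = 1*13 + 4 = 17, q_2 = 1*3 + 1 = 4.
  i=3: a_3=2, p_3 = 2*17 + 13 = 47, q_3 = 2*4 + 3 = 11.
  i=4: a_4=1, p_4 = 1*47 + 17 = 64, q_4 = 1*11 + 4 = 15.
  i=5: a_5=3, p_5 = 3*64 + 47 = 239, q_5 = 3*15 + 11 = 56.
  i=6: a_6=6, p_6 = 6*239 + 64 = 1498, q_6 = 6*56 + 15 = 351.
q_6 = 351 > 60, so the last convergent with denominator <= 60 is p_5/q_5 = 239/56.
The closest fraction with denominator <= 60 is either p_5/q_5 or the intermediate fraction (k*p_5 + p_4)/(k*q_5 + q_4) with the largest k >= 1 whose denominator stays <= 60; these approach x as k grows, and every other convergent or intermediate fraction in range is farther away.
Largest k: floor((60 - q_4)/q_5) = floor((60 - 15)/56) = 0.
Since k = 0, no intermediate fraction beyond p_5/q_5 has denominator <= 60, so the convergent 239/56 is the closest (its error is |1498*56 - 239*351|/(351*56) = 1/19656).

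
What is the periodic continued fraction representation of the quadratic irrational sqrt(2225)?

[47; (5, 1, 7, 1, 2, 1, 7, 1, 5, 94)]

Write x_i = (sqrt(2225) + m_i)/d_i with (m_0, d_0) = (0, 1). a_0 = floor(sqrt(2225)) = 47, since 47^2 = 2209 <= 2225 < 2304 = 48^2.
Iterate m_{i+1} = d_i*a_i - m_i, d_{i+1} = (2225 - m_{i+1}^2)/d_i, a_{i+1} = floor((a_0 + m_{i+1})/d_{i+1}):
  m_1 = 1*47 - 0 = 47, d_1 = (2225 - 47^2)/1 = 16/1 = 16, a_1 = floor((47 + 47)/16) = 5.
  m_2 = 16*5 - 47 = 33, d_2 = (2225 - 33^2)/16 = 1136/16 = 71, a_2 = floor((47 + 33)/71) = 1.
  m_3 = 71*1 - 33 = 38, d_3 = (2225 - 38^2)/71 = 781/71 = 11, a_3 = floor((47 + 38)/11) = 7.
  m_4 = 11*7 - 38 = 39, d_4 = (2225 - 39^2)/11 = 704/11 = 64, a_4 = floor((47 + 39)/64) = 1.
  m_5 = 64*1 - 39 = 25, d_5 = (2225 - 25^2)/64 = 1600/64 = 25, a_5 = floor((47 + 25)/25) = 2.
  m_6 = 25*2 - 25 = 25, d_6 = (2225 - 25^2)/25 = 1600/25 = 64, a_6 = floor((47 + 25)/64) = 1.
  m_7 = 64*1 - 25 = 39, d_7 = (2225 - 39^2)/64 = 704/64 = 11, a_7 = floor((47 + 39)/11) = 7.
  m_8 = 11*7 - 39 = 38, d_8 = (2225 - 38^2)/11 = 781/11 = 71, a_8 = floor((47 + 38)/71) = 1.
  m_9 = 71*1 - 38 = 33, d_9 = (2225 - 33^2)/71 = 1136/71 = 16, a_9 = floor((47 + 33)/16) = 5.
  m_10 = 16*5 - 33 = 47, d_10 = (2225 - 47^2)/16 = 16/16 = 1, a_10 = floor((47 + 47)/1) = 94.
  m_11 = 1*94 - 47 = 47, d_11 = (2225 - 47^2)/1 = 16/1 = 16: (m_11, d_11) = (m_1, d_1) = (47, 16), so from here the quotients repeat a_1, ..., a_10; the period length is 10.
Hence the expansion of sqrt(2225) is a_0 = 47 followed by the repeating block 5, 1, 7, 1, 2, 1, 7, 1, 5, 94 (period 10).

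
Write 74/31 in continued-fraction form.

[2; 2, 1, 1, 2, 2]

Run the Euclidean algorithm on 74 and 31; the successive quotients are the partial quotients a_0, a_1, ... (each step inverts the fractional part left over by the previous one):
  74 = 2*31 + 12, so a_0 = 2.
  31 = 2*12 + 7, so a_1 = 2.
  12 = 1*7 + 5, so a_2 = 1.
  7 = 1*5 + 2, so a_3 = 1.
  5 = 2*2 + 1, so a_4 = 2.
  2 = 2*1 + 0, so a_5 = 2.
The remainder reaches 0 after 6 divisions, so the expansion has 6 partial quotients, read off in order.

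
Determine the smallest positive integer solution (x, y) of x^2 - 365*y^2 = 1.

First expand sqrt(365) as a continued fraction. With x_i = (sqrt(365) + m_i)/d_i and (m_0, d_0) = (0, 1): a_0 = floor(sqrt(365)) = 19, since 19^2 = 361 <= 365 < 400 = 20^2.
Iterate m_{i+1} = d_i*a_i - m_i, d_{i+1} = (365 - m_{i+1}^2)/d_i, a_{i+1} = floor((a_0 + m_{i+1})/d_{i+1}):
  m_1 = 1*19 - 0 = 19, d_1 = (365 - 19^2)/1 = 4/1 = 4, a_1 = floor((19 + 19)/4) = 9.
  m_2 = 4*9 - 19 = 17, d_2 = (365 - 17^2)/4 = 76/4 = 19, a_2 = floor((19 + 17)/19) = 1.
  m_3 = 19*1 - 17 = 2, d_3 = (365 - 2^2)/19 = 361/19 = 19, a_3 = floor((19 + 2)/19) = 1.
  m_4 = 19*1 - 2 = 17, d_4 = (365 - 17^2)/19 = 76/19 = 4, a_4 = floor((19 + 17)/4) = 9.
  m_5 = 4*9 - 17 = 19, d_5 = (365 - 19^2)/4 = 4/4 = 1, a_5 = floor((19 + 19)/1) = 38.
  m_6 = 1*38 - 19 = 19, d_6 = (365 - 19^2)/1 = 4/1 = 4: (m_6, d_6) = (m_1, d_1) = (19, 4), so from here the quotients repeat a_1, ..., a_5; the period length is 5.
So sqrt(365) = [19; (9, 1, 1, 9, 38)] with period length k = 5.
k is odd, so (p_{k-1}, q_{k-1}) only solves x^2 - 365y^2 = -1 and the fundamental solution of x^2 - 365y^2 = 1 is (p_{2k-1}, q_{2k-1}) = (p_9, q_9); compute convergents through index 9, running through the period twice.
Convergents (p_i = a_i*p_{i-1} + p_{i-2}, q_i = a_i*q_{i-1} + q_{i-2} with p_{-2}=0, p_{-1}=1, q_{-2}=1, q_{-1}=0):
  i=0: a_0=19, p_0 = 19*1 + 0 = 19, q_0 = 19*0 + 1 = 1.
  i=1: a_1=9, p_1 = 9*19 + 1 = 172, q_1 = 9*1 + 0 = 9.
  i=2: a_2=1, p_2 = 1*172 + 19 = 191, q_2 = 1*9 + 1 = 10.
  i=3: a_3=1, p_3 = 1*191 + 172 = 363, q_3 = 1*10 + 9 = 19.
  i=4: a_4=9, p_4 = 9*363 + 191 = 3458, q_4 = 9*19 + 10 = 181.
  i=5: a_5=38, p_5 = 38*3458 + 363 = 131767, q_5 = 38*181 + 19 = 6897.
  i=6: a_6=9, p_6 = 9*131767 + 3458 = 1189361, q_6 = 9*6897 + 181 = 62254.
  i=7: a_7=1, p_7 = 1*1189361 + 131767 = 1321128, q_7 = 1*62254 + 6897 = 69151.
  i=8: a_8=1, p_8 = 1*1321128 + 1189361 = 2510489, q_8 = 1*69151 + 62254 = 131405.
  i=9: a_9=9, p_9 = 9*2510489 + 1321128 = 23915529, q_9 = 9*131405 + 69151 = 1251796.
Indeed p_4^2 - 365*q_4^2 = 11957764 - 11957765 = -1, not +1.
Check: 23915529^2 - 365*1251796^2 = 571952527349841 - 571952527349840 = 1, so (x, y) = (23915529, 1251796) solves the equation, and by the theorem it is the least positive solution.

(x, y) = (23915529, 1251796)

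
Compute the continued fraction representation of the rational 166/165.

[1; 165]

Run the Euclidean algorithm on 166 and 165; the successive quotients are the partial quotients a_0, a_1, ... (each step inverts the fractional part left over by the previous one):
  166 = 1*165 + 1, so a_0 = 1.
  165 = 165*1 + 0, so a_1 = 165.
The remainder reaches 0 after 2 divisions, so the expansion has 2 partial quotients, read off in order.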